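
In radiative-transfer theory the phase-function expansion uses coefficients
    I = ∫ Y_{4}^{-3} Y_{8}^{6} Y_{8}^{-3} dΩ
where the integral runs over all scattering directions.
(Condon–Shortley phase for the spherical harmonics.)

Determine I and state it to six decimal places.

-0.157235

Rules hold: Σm=0, L=20 even, 4≤8≤12.
N = 9·17·17 = 2601
Δ = 4!·4!·12!/21! = 1/185175900
Racah Σ t=0..4: t=0:+1/557383680 t=1:−1/21772800 t=2:+1/8294400 t=3:−1/21772800 t=4:+1/557383680 = 1/30965760
⇒ 3j(4 8 8; 0 0 0)² = 36/4199, sgn +1
Racah Σ t=3..4: t=3:−1/5748019200 t=4:+1/1045094400 = 1/1277337600
⇒ 3j(4 8 8; -3 6 -3)² = 9/646, sgn -1
4πI² = N·(3j₀)²·(3jₘ)² = 1458/4693
I = -1·√(0.310675/4π) = -0.15723476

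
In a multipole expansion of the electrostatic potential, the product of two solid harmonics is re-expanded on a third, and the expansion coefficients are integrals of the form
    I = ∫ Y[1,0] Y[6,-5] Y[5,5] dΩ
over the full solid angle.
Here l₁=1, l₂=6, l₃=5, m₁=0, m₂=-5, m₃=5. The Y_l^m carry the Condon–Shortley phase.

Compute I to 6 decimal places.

m-sum 0 ✓  L=12 even ✓  5≤5≤7 ✓
Π(2lᵢ+1) = 3×13×11 = 429
triangle coeff Δ(1,6,5) = 1/858
Σ_t [1,1]: t=1:−1/14400 = -1/14400
(3j)²=6/143 [(1 6 5; 0 0 0)], sign=+1
Σ_t [1,1]: t=1:−1/3628800 = -1/3628800
(3j)²=1/78 [(1 6 5; 0 -5 5)], sign=-1
⇒ 4πI² = 3/13
I = (-1)√(3/13/(4π)) = -0.13551395

-0.135514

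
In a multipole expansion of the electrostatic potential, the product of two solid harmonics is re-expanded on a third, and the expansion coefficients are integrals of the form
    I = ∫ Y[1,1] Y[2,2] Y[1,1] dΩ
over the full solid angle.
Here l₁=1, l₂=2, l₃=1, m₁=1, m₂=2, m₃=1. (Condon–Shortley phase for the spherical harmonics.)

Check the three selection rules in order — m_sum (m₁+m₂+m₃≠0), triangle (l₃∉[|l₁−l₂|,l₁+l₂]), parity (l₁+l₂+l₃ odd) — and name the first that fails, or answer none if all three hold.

m_sum

azimuthal sum: 1 + 2 + 1 = 4  ✗
1 ≤ 1 ≤ 3 (triangle on l)
L = 1 + 2 + 1 = 4 (even)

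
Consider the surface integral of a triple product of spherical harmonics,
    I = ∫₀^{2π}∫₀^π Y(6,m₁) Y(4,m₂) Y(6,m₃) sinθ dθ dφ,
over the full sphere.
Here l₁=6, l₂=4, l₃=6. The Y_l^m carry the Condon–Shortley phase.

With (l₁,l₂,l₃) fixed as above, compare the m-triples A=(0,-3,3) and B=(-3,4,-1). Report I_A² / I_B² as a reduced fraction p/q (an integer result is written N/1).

3/7

Same 6,4,6: normalisation and zero-m 3j drop out of the ratio.
A: Δ: 4! 8! 4! / 17! → 1/15315300; sum: t=0:+1/207360 t=1:−1/103680 = -1/207360; 3j²(6 4 6; 0 -3 3) = Δ·Π!·Σ² = 21/2431  (sign +1)
B: Δ: 4! 8! 4! / 17! → 1/15315300; sum: t=4:+1/414720 = 1/414720; 3j²(6 4 6; -3 4 -1) = Δ·Π!·Σ² = 49/2431  (sign -1)
I_A²/I_B² = (21/2431)/(49/2431) = 3/7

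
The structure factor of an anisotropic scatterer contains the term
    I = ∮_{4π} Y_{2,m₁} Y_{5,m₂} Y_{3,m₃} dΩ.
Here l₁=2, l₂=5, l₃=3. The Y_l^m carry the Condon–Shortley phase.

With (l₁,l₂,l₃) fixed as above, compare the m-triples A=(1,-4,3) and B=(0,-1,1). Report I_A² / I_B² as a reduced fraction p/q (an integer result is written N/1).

14/15

l's match ⇒ only the (l;m) 3-j factors differ between A and B.
A: triangle coeff Δ(2,5,3) = 1/2310; Σ_t [1,1]: t=1:−1/4320 = -1/4320; (3j)²=2/55 [(2 5 3; 1 -4 3)], sign=-1
B: triangle coeff Δ(2,5,3) = 1/2310; Σ_t [2,2]: t=2:+1/192 = 1/192; (3j)²=3/77 [(2 5 3; 0 -1 1)], sign=+1
I_A²/I_B² = (2/55)/(3/77) = 14/15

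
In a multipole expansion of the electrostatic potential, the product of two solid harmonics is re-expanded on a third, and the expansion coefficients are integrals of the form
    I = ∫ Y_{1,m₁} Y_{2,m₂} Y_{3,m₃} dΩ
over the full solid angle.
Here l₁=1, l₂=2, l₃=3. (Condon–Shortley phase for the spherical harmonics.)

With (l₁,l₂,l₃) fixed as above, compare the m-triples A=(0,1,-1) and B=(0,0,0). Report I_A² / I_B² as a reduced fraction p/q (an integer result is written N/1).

l's match ⇒ only the (l;m) 3-j factors differ between A and B.
A: triangle coeff Δ(1,2,3) = 1/105; Σ_t [0,0]: t=0:+1/6 = 1/6; (3j)²=8/105 [(1 2 3; 0 1 -1)], sign=+1
B: triangle coeff Δ(1,2,3) = 1/105; Σ_t [0,0]: t=0:+1/4 = 1/4; (3j)²=3/35 [(1 2 3; 0 0 0)], sign=-1
I_A²/I_B² = (8/105)/(3/35) = 8/9

8/9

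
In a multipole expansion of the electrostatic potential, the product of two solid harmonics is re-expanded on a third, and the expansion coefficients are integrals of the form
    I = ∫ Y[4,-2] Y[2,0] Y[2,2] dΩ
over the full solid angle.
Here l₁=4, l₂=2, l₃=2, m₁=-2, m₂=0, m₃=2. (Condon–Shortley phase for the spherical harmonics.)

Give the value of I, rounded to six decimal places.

Checks pass: Σm=0; 8 even; l₃=2∈[2,6].
(2·4+1)(2·2+1)(2·2+1) = 225
Δ: 4! 4! 0! / 9! → 1/630
sum: t=2:+1/16 = 1/16
3j²(4 2 2; 0 0 0) = Δ·Π!·Σ² = 2/35  (sign +1)
sum: t=2:+1/96 = 1/96
3j²(4 2 2; -2 0 2) = Δ·Π!·Σ² = 1/42  (sign +1)
combine: 4πI² = 225·2/35·1/42 = 15/49
take √, sign +1: I = 0.15607835

0.156078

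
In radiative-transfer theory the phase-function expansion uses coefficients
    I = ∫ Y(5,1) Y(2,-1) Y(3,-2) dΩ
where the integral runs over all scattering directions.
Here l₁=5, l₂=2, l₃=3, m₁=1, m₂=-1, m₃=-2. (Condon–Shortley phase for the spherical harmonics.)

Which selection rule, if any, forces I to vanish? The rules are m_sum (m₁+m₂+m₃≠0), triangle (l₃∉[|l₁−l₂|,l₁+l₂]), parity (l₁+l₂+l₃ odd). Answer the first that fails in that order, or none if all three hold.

m₁+m₂+m₃ = 1 − 1 − 2 = -2  ✗
triangle: |5−2|=3 ≤ l₃=3 ≤ 5+2=7
parity: l₁+l₂+l₃ = 10 is even

m_sum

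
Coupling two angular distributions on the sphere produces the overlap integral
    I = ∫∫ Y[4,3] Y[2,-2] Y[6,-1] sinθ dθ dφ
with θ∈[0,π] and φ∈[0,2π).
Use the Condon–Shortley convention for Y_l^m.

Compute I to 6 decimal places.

-0.035563

Checks pass: Σm=0; 12 even; l₃=6∈[2,6].
(2·4+1)(2·2+1)(2·6+1) = 585
Δ: 0! 8! 4! / 13! → 1/6435
sum: t=0:+1/2304 = 1/2304
3j²(4 2 6; 0 0 0) = Δ·Π!·Σ² = 5/143  (sign +1)
sum: t=0:+1/120960 = 1/120960
3j²(4 2 6; 3 -2 -1) = Δ·Π!·Σ² = 1/1287  (sign -1)
combine: 4πI² = 585·5/143·1/1287 = 25/1573
take √, sign -1: I = -0.03556319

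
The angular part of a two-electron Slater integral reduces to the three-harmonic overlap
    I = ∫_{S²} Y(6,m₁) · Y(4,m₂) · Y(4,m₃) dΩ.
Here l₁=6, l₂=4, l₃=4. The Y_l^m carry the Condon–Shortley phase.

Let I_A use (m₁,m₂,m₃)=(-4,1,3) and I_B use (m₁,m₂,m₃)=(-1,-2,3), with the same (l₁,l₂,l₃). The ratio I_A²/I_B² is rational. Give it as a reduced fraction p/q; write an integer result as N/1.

6/169

Shared (l₁,l₂,l₃)=(6,4,4): N and (l;000)² cancel in I_A²/I_B².
A: Δ = 6!·6!·2!/15! = 1/1261260; Racah Σ t=4..5: t=4:+1/34560 t=5:−1/28800 = -1/172800; ⇒ 3j(6 4 4; -4 1 3)² = 1/1430, sgn +1
B: Δ = 6!·6!·2!/15! = 1/1261260; Racah Σ t=1..2: t=1:−1/86400 t=2:+1/11520 = 13/172800; ⇒ 3j(6 4 4; -1 -2 3)² = 13/660, sgn -1
I_A²/I_B² = (1/1430)/(13/660) = 6/169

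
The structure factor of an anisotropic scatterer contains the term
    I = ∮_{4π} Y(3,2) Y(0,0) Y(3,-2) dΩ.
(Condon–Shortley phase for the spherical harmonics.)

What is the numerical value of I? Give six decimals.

Rules hold: Σm=0, L=6 even, 3≤3≤3.
N = 7·1·7 = 49
Δ = 0!·6!·0!/7! = 1/7
Racah Σ t=0..0: t=0:+1/36 = 1/36
⇒ 3j(3 0 3; 0 0 0)² = 1/7, sgn -1
Racah Σ t=0..0: t=0:+1/120 = 1/120
⇒ 3j(3 0 3; 2 0 -2)² = 1/7, sgn -1
4πI² = N·(3j₀)²·(3jₘ)² = 1/1
I = +1·√(1/4π) = 0.28209479

0.282095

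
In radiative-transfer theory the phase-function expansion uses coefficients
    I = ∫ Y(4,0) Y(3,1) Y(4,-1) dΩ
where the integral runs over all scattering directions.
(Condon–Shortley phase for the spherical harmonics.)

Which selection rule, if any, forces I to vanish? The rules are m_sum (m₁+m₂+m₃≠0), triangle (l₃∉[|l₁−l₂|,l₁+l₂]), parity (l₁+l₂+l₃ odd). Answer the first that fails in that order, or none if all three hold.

Σmᵢ = 0  ✓
l₃∈[|l₁−l₂|,l₁+l₂]=[1,7], have l₃=4  ✓
Σlᵢ = 11 ⇒ odd  ✗

parity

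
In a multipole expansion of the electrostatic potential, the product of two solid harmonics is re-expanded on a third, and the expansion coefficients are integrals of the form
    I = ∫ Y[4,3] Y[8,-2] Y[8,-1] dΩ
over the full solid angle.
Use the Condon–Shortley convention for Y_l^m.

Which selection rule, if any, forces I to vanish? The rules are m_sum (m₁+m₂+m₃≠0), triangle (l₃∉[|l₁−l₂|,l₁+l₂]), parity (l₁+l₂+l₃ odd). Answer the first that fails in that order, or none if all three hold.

none

m₁+m₂+m₃ = 3 − 2 − 1 = 0  ✓
triangle: |4−8|=4 ≤ l₃=8 ≤ 4+8=12  ✓
parity: l₁+l₂+l₃ = 20 is even  ✓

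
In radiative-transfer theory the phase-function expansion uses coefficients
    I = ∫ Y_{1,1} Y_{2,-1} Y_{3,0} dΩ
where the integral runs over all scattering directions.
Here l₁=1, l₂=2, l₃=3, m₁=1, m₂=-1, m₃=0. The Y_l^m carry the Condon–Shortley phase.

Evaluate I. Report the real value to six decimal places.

m-sum 0 ✓  L=6 even ✓  1≤3≤3 ✓
Π(2lᵢ+1) = 3×5×7 = 105
triangle coeff Δ(1,2,3) = 1/105
Σ_t [0,0]: t=0:+1/4 = 1/4
(3j)²=3/35 [(1 2 3; 0 0 0)], sign=-1
Σ_t [0,0]: t=0:+1/12 = 1/12
(3j)²=1/35 [(1 2 3; 1 -1 0)], sign=-1
⇒ 4πI² = 9/35
I = (+1)√(9/35/(4π)) = 0.14304817

0.143048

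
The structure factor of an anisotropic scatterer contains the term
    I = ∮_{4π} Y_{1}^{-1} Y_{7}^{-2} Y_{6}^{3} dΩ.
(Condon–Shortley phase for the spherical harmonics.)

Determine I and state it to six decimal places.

Checks pass: Σm=0; 14 even; l₃=6∈[6,8].
(2·1+1)(2·7+1)(2·6+1) = 585
Δ: 2! 0! 12! / 15! → 1/1365
sum: t=1:−1/518400 = -1/518400
3j²(1 7 6; 0 0 0) = Δ·Π!·Σ² = 7/195  (sign -1)
sum: t=2:+1/4354560 = 1/4354560
3j²(1 7 6; -1 -2 3) = Δ·Π!·Σ² = 2/273  (sign -1)
combine: 4πI² = 585·7/195·2/273 = 2/13
take √, sign +1: I = 0.11064668

0.110647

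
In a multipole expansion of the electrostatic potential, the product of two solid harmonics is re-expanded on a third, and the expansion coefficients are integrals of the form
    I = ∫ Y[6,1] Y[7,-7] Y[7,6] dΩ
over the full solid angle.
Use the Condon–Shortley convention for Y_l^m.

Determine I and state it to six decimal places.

-0.136353

m-sum 0 ✓  L=20 even ✓  1≤7≤13 ✓
Π(2lᵢ+1) = 13×15×15 = 2925
triangle coeff Δ(6,7,7) = 1/2444321880
Σ_t [0,6]: t=0:+1/2612736000 t=1:−1/20736000 t=2:+1/1658880 t=3:−1/746496 t=4:+1/1658880 t=5:−1/20736000 t=6:+1/2612736000 = -1/4354560
(3j)²=1000/138567 [(6 7 7; 0 0 0)], sign=+1
Σ_t [0,0]: t=0:+1/3483648000 = 1/3483648000
(3j)²=143/12920 [(6 7 7; 1 -7 6)], sign=-1
⇒ 4πI² = 24375/104329
I = (-1)√(24375/104329/(4π)) = -0.13635305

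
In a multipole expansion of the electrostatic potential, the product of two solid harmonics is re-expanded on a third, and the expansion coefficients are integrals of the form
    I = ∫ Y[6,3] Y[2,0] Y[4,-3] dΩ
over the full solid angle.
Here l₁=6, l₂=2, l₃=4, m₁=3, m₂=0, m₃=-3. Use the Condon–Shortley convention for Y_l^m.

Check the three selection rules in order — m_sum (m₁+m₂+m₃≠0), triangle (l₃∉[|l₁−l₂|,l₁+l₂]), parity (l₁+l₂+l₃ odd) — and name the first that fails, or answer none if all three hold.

none

m₁+m₂+m₃ = 3 + 0 − 3 = 0  ✓
triangle: |6−2|=4 ≤ l₃=4 ≤ 6+2=8  ✓
parity: l₁+l₂+l₃ = 12 is even  ✓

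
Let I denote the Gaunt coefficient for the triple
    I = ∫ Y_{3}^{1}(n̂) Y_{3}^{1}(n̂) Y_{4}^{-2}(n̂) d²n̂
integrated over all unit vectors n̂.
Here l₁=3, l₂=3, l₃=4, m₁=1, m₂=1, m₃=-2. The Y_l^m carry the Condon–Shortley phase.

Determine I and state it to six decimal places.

0.162193

m-sum 0 ✓  L=10 even ✓  0≤4≤6 ✓
Π(2lᵢ+1) = 7×7×9 = 441
triangle coeff Δ(3,3,4) = 1/34650
Σ_t [0,2]: t=0:+1/72 t=1:−1/16 t=2:+1/72 = -5/144
(3j)²=2/77 [(3 3 4; 0 0 0)], sign=-1
Σ_t [0,2]: t=0:+1/192 t=1:−1/36 t=2:+1/192 = -5/288
(3j)²=20/693 [(3 3 4; 1 1 -2)], sign=-1
⇒ 4πI² = 40/121
I = (+1)√(40/121/(4π)) = 0.16219310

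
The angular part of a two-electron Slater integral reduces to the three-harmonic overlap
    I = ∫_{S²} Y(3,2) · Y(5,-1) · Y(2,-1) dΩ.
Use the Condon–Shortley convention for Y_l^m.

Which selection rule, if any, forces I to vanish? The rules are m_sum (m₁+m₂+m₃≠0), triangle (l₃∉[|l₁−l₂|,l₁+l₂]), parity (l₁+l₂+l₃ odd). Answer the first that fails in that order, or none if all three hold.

none

azimuthal sum: 2 − 1 − 1 = 0  ✓
2 ≤ 2 ≤ 8 (triangle on l)  ✓
L = 3 + 5 + 2 = 10 (even)  ✓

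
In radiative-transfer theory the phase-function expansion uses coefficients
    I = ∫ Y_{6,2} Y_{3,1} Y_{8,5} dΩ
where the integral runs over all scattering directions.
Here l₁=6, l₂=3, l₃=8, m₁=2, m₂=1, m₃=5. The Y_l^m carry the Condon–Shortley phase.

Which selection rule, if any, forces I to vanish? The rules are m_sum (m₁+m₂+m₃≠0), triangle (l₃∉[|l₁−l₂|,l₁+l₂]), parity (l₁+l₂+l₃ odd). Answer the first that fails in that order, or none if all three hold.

m₁+m₂+m₃ = 2 + 1 + 5 = 8  ✗
triangle: |6−3|=3 ≤ l₃=8 ≤ 6+3=9
parity: l₁+l₂+l₃ = 17 is odd

m_sum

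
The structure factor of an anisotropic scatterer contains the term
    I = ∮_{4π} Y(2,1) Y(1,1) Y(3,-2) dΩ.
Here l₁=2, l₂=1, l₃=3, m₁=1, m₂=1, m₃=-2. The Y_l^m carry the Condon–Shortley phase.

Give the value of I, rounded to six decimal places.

0.261169

m-sum 0 ✓  L=6 even ✓  1≤3≤3 ✓
Π(2lᵢ+1) = 5×3×7 = 105
triangle coeff Δ(2,1,3) = 1/105
Σ_t [0,0]: t=0:+1/4 = 1/4
(3j)²=3/35 [(2 1 3; 0 0 0)], sign=-1
Σ_t [0,0]: t=0:+1/12 = 1/12
(3j)²=2/21 [(2 1 3; 1 1 -2)], sign=-1
⇒ 4πI² = 6/7
I = (+1)√(6/7/(4π)) = 0.26116903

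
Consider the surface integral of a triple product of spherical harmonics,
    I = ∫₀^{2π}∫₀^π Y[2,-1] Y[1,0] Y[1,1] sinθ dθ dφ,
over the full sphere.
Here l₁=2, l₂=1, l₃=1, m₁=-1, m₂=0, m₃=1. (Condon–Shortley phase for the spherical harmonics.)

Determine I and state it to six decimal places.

-0.218510

m-sum 0 ✓  L=4 even ✓  1≤1≤3 ✓
Π(2lᵢ+1) = 5×3×3 = 45
triangle coeff Δ(2,1,1) = 1/30
Σ_t [1,1]: t=1:−1/1 = -1/1
(3j)²=2/15 [(2 1 1; 0 0 0)], sign=+1
Σ_t [1,1]: t=1:−1/2 = -1/2
(3j)²=1/10 [(2 1 1; -1 0 1)], sign=-1
⇒ 4πI² = 3/5
I = (-1)√(3/5/(4π)) = -0.21850969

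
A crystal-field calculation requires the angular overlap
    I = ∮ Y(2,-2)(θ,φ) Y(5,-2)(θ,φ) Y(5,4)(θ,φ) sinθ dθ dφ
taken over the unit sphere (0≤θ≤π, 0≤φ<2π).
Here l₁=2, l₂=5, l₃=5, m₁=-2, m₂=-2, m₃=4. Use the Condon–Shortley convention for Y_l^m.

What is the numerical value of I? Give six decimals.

-0.137240

Checks pass: Σm=0; 12 even; l₃=5∈[3,7].
(2·2+1)(2·5+1)(2·5+1) = 605
Δ: 2! 2! 8! / 13! → 1/38610
sum: t=0:+1/2880 t=1:−1/576 t=2:+1/2880 = -1/960
3j²(2 5 5; 0 0 0) = Δ·Π!·Σ² = 10/429  (sign +1)
sum: t=2:+1/20160 = 1/20160
3j²(2 5 5; -2 -2 4) = Δ·Π!·Σ² = 12/715  (sign -1)
combine: 4πI² = 605·10/429·12/715 = 40/169
take √, sign -1: I = -0.13724032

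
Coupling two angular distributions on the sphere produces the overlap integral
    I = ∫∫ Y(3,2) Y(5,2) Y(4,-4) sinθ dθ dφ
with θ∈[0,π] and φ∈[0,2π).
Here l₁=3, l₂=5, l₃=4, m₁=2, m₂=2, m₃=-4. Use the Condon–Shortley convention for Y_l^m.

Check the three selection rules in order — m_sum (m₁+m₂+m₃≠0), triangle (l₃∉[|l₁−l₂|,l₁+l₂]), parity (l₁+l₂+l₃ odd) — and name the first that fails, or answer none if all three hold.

azimuthal sum: 2 + 2 − 4 = 0  ✓
2 ≤ 4 ≤ 8 (triangle on l)  ✓
L = 3 + 5 + 4 = 12 (even)  ✓

none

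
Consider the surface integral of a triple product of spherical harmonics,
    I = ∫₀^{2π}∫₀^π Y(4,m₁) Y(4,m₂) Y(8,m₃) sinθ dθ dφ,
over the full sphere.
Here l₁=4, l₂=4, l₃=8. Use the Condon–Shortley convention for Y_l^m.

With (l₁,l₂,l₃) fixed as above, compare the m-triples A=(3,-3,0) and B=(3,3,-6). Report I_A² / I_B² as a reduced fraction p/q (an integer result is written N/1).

Shared (l₁,l₂,l₃)=(4,4,8): N and (l;000)² cancel in I_A²/I_B².
A: Δ = 0!·8!·8!/17! = 1/218790; Racah Σ t=0..0: t=0:+1/25401600 = 1/25401600; ⇒ 3j(4 4 8; 3 -3 0)² = 32/109395, sgn +1
B: Δ = 0!·8!·8!/17! = 1/218790; Racah Σ t=0..0: t=0:+1/25401600 = 1/25401600; ⇒ 3j(4 4 8; 3 3 -6)² = 8/255, sgn +1
I_A²/I_B² = (32/109395)/(8/255) = 4/429

4/429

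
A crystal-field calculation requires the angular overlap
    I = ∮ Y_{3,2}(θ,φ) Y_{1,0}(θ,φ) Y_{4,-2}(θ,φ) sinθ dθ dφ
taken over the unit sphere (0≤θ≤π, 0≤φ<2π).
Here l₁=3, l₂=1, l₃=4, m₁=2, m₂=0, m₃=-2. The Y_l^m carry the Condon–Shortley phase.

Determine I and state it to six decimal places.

0.213244

Checks pass: Σm=0; 8 even; l₃=4∈[2,4].
(2·3+1)(2·1+1)(2·4+1) = 189
Δ: 0! 6! 2! / 9! → 1/252
sum: t=0:+1/36 = 1/36
3j²(3 1 4; 0 0 0) = Δ·Π!·Σ² = 4/63  (sign +1)
sum: t=0:+1/120 = 1/120
3j²(3 1 4; 2 0 -2) = Δ·Π!·Σ² = 1/21  (sign +1)
combine: 4πI² = 189·4/63·1/21 = 4/7
take √, sign +1: I = 0.21324362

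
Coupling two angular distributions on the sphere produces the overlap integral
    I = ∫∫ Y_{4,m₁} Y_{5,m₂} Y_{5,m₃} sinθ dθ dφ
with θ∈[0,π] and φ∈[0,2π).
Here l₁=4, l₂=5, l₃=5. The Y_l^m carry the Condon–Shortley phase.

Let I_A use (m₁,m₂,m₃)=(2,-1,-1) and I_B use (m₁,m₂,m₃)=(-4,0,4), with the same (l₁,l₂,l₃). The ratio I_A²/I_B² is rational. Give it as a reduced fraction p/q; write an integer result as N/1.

10/9

l's match ⇒ only the (l;m) 3-j factors differ between A and B.
A: triangle coeff Δ(4,5,5) = 1/3153150; Σ_t [0,2]: t=0:+1/4608 t=1:−1/1296 t=2:+1/4608 = -7/20736; (3j)²=20/1287 [(4 5 5; 2 -1 -1)], sign=-1
B: triangle coeff Δ(4,5,5) = 1/3153150; Σ_t [4,4]: t=4:+1/69120 = 1/69120; (3j)²=2/143 [(4 5 5; -4 0 4)], sign=-1
I_A²/I_B² = (20/1287)/(2/143) = 10/9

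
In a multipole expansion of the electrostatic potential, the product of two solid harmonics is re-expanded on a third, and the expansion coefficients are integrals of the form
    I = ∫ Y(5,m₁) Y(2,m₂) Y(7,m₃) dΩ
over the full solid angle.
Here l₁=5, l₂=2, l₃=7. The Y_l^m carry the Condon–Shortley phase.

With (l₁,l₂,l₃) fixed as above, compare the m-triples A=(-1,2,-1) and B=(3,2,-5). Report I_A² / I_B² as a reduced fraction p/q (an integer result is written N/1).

Same 5,2,7: normalisation and zero-m 3j drop out of the ratio.
A: Δ: 0! 10! 4! / 15! → 1/15015; sum: t=0:+1/414720 = 1/414720; 3j²(5 2 7; -1 2 -1) = Δ·Π!·Σ² = 2/429  (sign +1)
B: Δ: 0! 10! 4! / 15! → 1/15015; sum: t=0:+1/1935360 = 1/1935360; 3j²(5 2 7; 3 2 -5) = Δ·Π!·Σ² = 3/91  (sign +1)
I_A²/I_B² = (2/429)/(3/91) = 14/99

14/99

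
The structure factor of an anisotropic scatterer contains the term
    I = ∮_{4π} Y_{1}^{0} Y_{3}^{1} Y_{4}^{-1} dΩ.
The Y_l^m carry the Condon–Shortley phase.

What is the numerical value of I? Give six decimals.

-0.238414

Checks pass: Σm=0; 8 even; l₃=4∈[2,4].
(2·1+1)(2·3+1)(2·4+1) = 189
Δ: 0! 2! 6! / 9! → 1/252
sum: t=0:+1/36 = 1/36
3j²(1 3 4; 0 0 0) = Δ·Π!·Σ² = 4/63  (sign +1)
sum: t=0:+1/48 = 1/48
3j²(1 3 4; 0 1 -1) = Δ·Π!·Σ² = 5/84  (sign -1)
combine: 4πI² = 189·4/63·5/84 = 5/7
take √, sign -1: I = -0.23841361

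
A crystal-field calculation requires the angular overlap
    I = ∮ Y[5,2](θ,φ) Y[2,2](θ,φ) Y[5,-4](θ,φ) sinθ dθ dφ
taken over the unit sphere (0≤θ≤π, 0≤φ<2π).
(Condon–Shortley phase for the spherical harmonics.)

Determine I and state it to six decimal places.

Checks pass: Σm=0; 12 even; l₃=5∈[3,7].
(2·5+1)(2·2+1)(2·5+1) = 605
Δ: 2! 8! 2! / 13! → 1/38610
sum: t=0:+1/2880 t=1:−1/576 t=2:+1/2880 = -1/960
3j²(5 2 5; 0 0 0) = Δ·Π!·Σ² = 10/429  (sign +1)
sum: t=2:+1/20160 = 1/20160
3j²(5 2 5; 2 2 -4) = Δ·Π!·Σ² = 12/715  (sign -1)
combine: 4πI² = 605·10/429·12/715 = 40/169
take √, sign -1: I = -0.13724032

-0.137240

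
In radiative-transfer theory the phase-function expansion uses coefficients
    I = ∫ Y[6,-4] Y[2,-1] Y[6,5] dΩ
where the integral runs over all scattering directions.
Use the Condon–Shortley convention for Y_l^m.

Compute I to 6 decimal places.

-0.197649

Rules hold: Σm=0, L=14 even, 4≤6≤8.
N = 13·5·13 = 845
Δ = 2!·10!·2!/15! = 1/90090
Racah Σ t=0..2: t=0:+1/69120 t=1:−1/14400 t=2:+1/69120 = -7/172800
⇒ 3j(6 2 6; 0 0 0)² = 14/715, sgn -1
Racah Σ t=0..1: t=0:+1/7257600 t=1:−1/725760 = -1/806400
⇒ 3j(6 2 6; -4 -1 5)² = 27/910, sgn +1
4πI² = N·(3j₀)²·(3jₘ)² = 27/55
I = -1·√(0.490909/4π) = -0.19764945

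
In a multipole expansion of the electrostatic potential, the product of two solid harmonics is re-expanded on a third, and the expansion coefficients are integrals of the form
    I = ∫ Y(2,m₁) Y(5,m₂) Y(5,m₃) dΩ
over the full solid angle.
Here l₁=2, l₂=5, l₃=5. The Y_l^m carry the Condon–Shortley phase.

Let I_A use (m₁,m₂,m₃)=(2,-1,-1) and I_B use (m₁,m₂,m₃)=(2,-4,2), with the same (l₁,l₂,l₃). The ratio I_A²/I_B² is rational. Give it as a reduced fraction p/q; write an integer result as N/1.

25/12

Shared (l₁,l₂,l₃)=(2,5,5): N and (l;000)² cancel in I_A²/I_B².
A: Δ = 2!·2!·8!/13! = 1/38610; Racah Σ t=0..0: t=0:+1/2304 = 1/2304; ⇒ 3j(2 5 5; 2 -1 -1)² = 5/143, sgn +1
B: Δ = 2!·2!·8!/13! = 1/38610; Racah Σ t=0..0: t=0:+1/20160 = 1/20160; ⇒ 3j(2 5 5; 2 -4 2)² = 12/715, sgn -1
I_A²/I_B² = (5/143)/(12/715) = 25/12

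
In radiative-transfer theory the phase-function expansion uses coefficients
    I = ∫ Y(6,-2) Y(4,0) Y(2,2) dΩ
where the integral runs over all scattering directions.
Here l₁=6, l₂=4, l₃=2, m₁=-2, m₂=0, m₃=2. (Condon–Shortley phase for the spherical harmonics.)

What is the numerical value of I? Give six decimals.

Rules hold: Σm=0, L=12 even, 2≤2≤10.
N = 13·9·5 = 585
Δ = 8!·4!·0!/13! = 1/6435
Racah Σ t=4..4: t=4:+1/2304 = 1/2304
⇒ 3j(6 4 2; 0 0 0)² = 5/143, sgn +1
Racah Σ t=4..4: t=4:+1/13824 = 1/13824
⇒ 3j(6 4 2; -2 0 2)² = 14/1287, sgn +1
4πI² = N·(3j₀)²·(3jₘ)² = 350/1573
I = +1·√(0.222505/4π) = 0.13306527

0.133065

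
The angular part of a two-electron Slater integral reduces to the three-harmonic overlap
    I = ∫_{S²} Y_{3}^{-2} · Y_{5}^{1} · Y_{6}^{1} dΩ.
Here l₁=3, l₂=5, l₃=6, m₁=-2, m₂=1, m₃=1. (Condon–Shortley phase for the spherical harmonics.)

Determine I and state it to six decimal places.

0.134828

Checks pass: Σm=0; 14 even; l₃=6∈[2,8].
(2·3+1)(2·5+1)(2·6+1) = 1001
Δ: 2! 4! 8! / 15! → 1/675675
sum: t=0:+1/8640 t=1:−1/2304 t=2:+1/8640 = -7/34560
3j²(3 5 6; 0 0 0) = Δ·Π!·Σ² = 7/429  (sign -1)
sum: t=1:−1/17280 t=2:+1/6912 = 1/11520
3j²(3 5 6; -2 1 1) = Δ·Π!·Σ² = 2/143  (sign -1)
combine: 4πI² = 1001·7/429·2/143 = 98/429
take √, sign +1: I = 0.13482780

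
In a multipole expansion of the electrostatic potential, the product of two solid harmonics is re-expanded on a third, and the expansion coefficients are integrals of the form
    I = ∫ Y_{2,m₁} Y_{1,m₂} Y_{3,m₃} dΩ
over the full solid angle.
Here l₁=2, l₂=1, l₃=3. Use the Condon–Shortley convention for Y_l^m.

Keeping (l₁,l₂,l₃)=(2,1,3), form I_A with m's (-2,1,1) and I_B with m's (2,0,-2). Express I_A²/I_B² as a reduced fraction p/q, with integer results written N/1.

1/5

l's match ⇒ only the (l;m) 3-j factors differ between A and B.
A: triangle coeff Δ(2,1,3) = 1/105; Σ_t [0,0]: t=0:+1/48 = 1/48; (3j)²=1/105 [(2 1 3; -2 1 1)], sign=+1
B: triangle coeff Δ(2,1,3) = 1/105; Σ_t [0,0]: t=0:+1/24 = 1/24; (3j)²=1/21 [(2 1 3; 2 0 -2)], sign=-1
I_A²/I_B² = (1/105)/(1/21) = 1/5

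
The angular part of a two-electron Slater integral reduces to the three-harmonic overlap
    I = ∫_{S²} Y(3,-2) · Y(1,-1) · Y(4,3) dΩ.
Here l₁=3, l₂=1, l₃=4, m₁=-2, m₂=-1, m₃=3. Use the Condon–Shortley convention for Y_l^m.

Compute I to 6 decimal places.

Rules hold: Σm=0, L=8 even, 2≤4≤4.
N = 7·3·9 = 189
Δ = 0!·6!·2!/9! = 1/252
Racah Σ t=0..0: t=0:+1/36 = 1/36
⇒ 3j(3 1 4; 0 0 0)² = 4/63, sgn +1
Racah Σ t=0..0: t=0:+1/240 = 1/240
⇒ 3j(3 1 4; -2 -1 3)² = 1/12, sgn -1
4πI² = N·(3j₀)²·(3jₘ)² = 1/1
I = -1·√(1/4π) = -0.28209479

-0.282095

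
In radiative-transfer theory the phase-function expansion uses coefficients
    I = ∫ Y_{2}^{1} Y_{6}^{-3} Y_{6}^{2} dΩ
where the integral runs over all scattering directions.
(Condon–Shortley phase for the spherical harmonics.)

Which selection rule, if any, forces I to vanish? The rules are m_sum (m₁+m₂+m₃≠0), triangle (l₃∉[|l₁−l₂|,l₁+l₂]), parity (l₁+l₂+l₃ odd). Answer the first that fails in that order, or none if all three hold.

m₁+m₂+m₃ = 1 − 3 + 2 = 0  ✓
triangle: |2−6|=4 ≤ l₃=6 ≤ 2+6=8  ✓
parity: l₁+l₂+l₃ = 14 is even  ✓

none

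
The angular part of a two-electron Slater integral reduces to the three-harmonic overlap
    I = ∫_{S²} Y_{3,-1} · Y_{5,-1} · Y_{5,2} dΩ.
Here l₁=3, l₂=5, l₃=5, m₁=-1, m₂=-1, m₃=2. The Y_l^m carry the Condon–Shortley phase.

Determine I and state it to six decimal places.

0.000000

Σlᵢ=13 odd — θ-integrand is odd under cosθ→−cosθ; I=0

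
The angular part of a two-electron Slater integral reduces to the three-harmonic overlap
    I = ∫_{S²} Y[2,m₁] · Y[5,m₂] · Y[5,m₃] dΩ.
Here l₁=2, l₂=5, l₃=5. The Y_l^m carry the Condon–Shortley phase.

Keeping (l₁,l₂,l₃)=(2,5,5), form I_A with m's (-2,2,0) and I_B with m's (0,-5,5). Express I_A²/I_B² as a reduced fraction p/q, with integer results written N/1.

l's match ⇒ only the (l;m) 3-j factors differ between A and B.
A: triangle coeff Δ(2,5,5) = 1/38610; Σ_t [2,2]: t=2:+1/2880 = 1/2880; (3j)²=14/429 [(2 5 5; -2 2 0)], sign=-1
B: triangle coeff Δ(2,5,5) = 1/38610; Σ_t [0,0]: t=0:+1/161280 = 1/161280; (3j)²=15/286 [(2 5 5; 0 -5 5)], sign=+1
I_A²/I_B² = (14/429)/(15/286) = 28/45

28/45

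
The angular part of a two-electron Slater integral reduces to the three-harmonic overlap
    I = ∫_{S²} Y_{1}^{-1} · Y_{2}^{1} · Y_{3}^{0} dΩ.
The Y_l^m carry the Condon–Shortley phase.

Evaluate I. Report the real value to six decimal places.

Rules hold: Σm=0, L=6 even, 1≤3≤3.
N = 3·5·7 = 105
Δ = 0!·2!·4!/7! = 1/105
Racah Σ t=0..0: t=0:+1/4 = 1/4
⇒ 3j(1 2 3; 0 0 0)² = 3/35, sgn -1
Racah Σ t=0..0: t=0:+1/12 = 1/12
⇒ 3j(1 2 3; -1 1 0)² = 1/35, sgn -1
4πI² = N·(3j₀)²·(3jₘ)² = 9/35
I = +1·√(0.257143/4π) = 0.14304817

0.143048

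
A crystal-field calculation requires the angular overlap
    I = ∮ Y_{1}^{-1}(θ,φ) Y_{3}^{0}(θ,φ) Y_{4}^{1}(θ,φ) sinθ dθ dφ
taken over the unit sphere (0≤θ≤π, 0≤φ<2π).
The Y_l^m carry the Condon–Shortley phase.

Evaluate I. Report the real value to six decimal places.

-0.194664

Checks pass: Σm=0; 8 even; l₃=4∈[2,4].
(2·1+1)(2·3+1)(2·4+1) = 189
Δ: 0! 2! 6! / 9! → 1/252
sum: t=0:+1/36 = 1/36
3j²(1 3 4; 0 0 0) = Δ·Π!·Σ² = 4/63  (sign +1)
sum: t=0:+1/72 = 1/72
3j²(1 3 4; -1 0 1) = Δ·Π!·Σ² = 5/126  (sign -1)
combine: 4πI² = 189·4/63·5/126 = 10/21
take √, sign -1: I = -0.19466390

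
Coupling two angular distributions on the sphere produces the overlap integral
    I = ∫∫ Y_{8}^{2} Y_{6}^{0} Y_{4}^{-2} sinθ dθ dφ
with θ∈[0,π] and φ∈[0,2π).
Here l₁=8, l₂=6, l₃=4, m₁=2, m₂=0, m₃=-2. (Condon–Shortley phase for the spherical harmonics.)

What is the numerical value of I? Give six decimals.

-0.024460

Checks pass: Σm=0; 18 even; l₃=4∈[2,14].
(2·8+1)(2·6+1)(2·4+1) = 1989
Δ: 10! 6! 2! / 19! → 1/23279256
sum: t=4:+1/1658880 t=5:−1/518400 t=6:+1/1658880 = -1/1382400
3j²(8 6 4; 0 0 0) = Δ·Π!·Σ² = 504/46189  (sign -1)
sum: t=4:+1/1658880 t=5:−1/1728000 t=6:+1/24883200 = 1/15552000
3j²(8 6 4; 2 0 -2) = Δ·Π!·Σ² = 16/46189  (sign +1)
combine: 4πI² = 1989·504/46189·16/46189 = 72576/9653501
take √, sign -1: I = -0.02445959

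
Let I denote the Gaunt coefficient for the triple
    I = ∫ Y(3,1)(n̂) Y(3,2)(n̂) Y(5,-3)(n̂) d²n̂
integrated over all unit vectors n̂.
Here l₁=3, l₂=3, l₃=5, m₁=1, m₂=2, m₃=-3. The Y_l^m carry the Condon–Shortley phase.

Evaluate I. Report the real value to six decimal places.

l₁+l₂+l₃=11 is odd: 3j(l;000)=0 ⇒ I=0

0.000000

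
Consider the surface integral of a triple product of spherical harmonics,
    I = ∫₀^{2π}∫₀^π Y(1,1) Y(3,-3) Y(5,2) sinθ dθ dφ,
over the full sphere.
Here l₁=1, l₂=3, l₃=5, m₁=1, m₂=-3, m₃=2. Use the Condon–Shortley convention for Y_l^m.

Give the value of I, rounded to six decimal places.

l₃=5 ∉ [2,4] — triangle fails ⇒ I = 0

0.000000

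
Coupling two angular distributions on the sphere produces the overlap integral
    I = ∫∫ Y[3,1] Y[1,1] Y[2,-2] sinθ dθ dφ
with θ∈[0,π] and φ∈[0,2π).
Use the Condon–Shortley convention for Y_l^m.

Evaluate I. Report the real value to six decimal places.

Rules hold: Σm=0, L=6 even, 2≤2≤4.
N = 7·3·5 = 105
Δ = 2!·4!·0!/7! = 1/105
Racah Σ t=1..1: t=1:−1/4 = -1/4
⇒ 3j(3 1 2; 0 0 0)² = 3/35, sgn -1
Racah Σ t=2..2: t=2:+1/48 = 1/48
⇒ 3j(3 1 2; 1 1 -2)² = 1/105, sgn +1
4πI² = N·(3j₀)²·(3jₘ)² = 3/35
I = -1·√(0.0857143/4π) = -0.08258890

-0.082589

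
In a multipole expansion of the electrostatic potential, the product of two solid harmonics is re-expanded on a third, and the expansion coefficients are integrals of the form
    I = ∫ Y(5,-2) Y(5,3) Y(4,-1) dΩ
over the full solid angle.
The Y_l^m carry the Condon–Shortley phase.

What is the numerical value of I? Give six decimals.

Checks pass: Σm=0; 14 even; l₃=4∈[0,10].
(2·5+1)(2·5+1)(2·4+1) = 1089
Δ: 6! 4! 4! / 15! → 1/3153150
sum: t=1:−1/69120 t=2:+1/1728 t=3:−1/576 t=4:+1/1728 t=5:−1/69120 = -7/11520
3j²(5 5 4; 0 0 0) = Δ·Π!·Σ² = 2/143  (sign -1)
sum: t=4:+1/6912 t=5:−1/2880 t=6:+1/17280 = -1/6912
3j²(5 5 4; -2 3 -1) = Δ·Π!·Σ² = 5/429  (sign +1)
combine: 4πI² = 1089·2/143·5/429 = 30/169
take √, sign -1: I = -0.11885360

-0.118854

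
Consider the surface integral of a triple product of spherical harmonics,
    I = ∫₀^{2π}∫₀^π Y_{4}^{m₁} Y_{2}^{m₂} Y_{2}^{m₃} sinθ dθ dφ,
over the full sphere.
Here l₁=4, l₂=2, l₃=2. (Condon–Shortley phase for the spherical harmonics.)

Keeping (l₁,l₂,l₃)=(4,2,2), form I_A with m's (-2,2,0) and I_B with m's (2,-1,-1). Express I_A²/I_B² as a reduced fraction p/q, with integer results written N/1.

l's match ⇒ only the (l;m) 3-j factors differ between A and B.
A: triangle coeff Δ(4,2,2) = 1/630; Σ_t [4,4]: t=4:+1/96 = 1/96; (3j)²=1/42 [(4 2 2; -2 2 0)], sign=+1
B: triangle coeff Δ(4,2,2) = 1/630; Σ_t [1,1]: t=1:−1/36 = -1/36; (3j)²=4/63 [(4 2 2; 2 -1 -1)], sign=+1
I_A²/I_B² = (1/42)/(4/63) = 3/8

3/8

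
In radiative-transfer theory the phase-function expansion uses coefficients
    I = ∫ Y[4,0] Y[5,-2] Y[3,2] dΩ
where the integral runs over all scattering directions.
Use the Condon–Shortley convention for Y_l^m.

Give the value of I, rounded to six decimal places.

-0.065427

m-sum 0 ✓  L=12 even ✓  1≤3≤9 ✓
Π(2lᵢ+1) = 9×11×7 = 693
triangle coeff Δ(4,5,3) = 1/180180
Σ_t [2,4]: t=2:+1/576 t=3:−1/144 t=4:+1/576 = -1/288
(3j)²=20/1001 [(4 5 3; 0 0 0)], sign=+1
Σ_t [2,3]: t=2:+1/576 t=3:−1/864 = 1/1728
(3j)²=5/1287 [(4 5 3; 0 -2 2)], sign=-1
⇒ 4πI² = 100/1859
I = (-1)√(100/1859/(4π)) = -0.06542675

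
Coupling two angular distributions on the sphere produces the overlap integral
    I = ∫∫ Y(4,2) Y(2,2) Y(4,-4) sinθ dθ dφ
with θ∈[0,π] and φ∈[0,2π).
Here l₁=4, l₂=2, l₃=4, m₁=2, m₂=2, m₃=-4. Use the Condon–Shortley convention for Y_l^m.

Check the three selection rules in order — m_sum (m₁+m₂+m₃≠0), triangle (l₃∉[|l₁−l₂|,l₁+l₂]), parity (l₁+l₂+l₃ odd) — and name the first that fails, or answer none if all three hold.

Σmᵢ = 0  ✓
l₃∈[|l₁−l₂|,l₁+l₂]=[2,6], have l₃=4  ✓
Σlᵢ = 10 ⇒ even  ✓

none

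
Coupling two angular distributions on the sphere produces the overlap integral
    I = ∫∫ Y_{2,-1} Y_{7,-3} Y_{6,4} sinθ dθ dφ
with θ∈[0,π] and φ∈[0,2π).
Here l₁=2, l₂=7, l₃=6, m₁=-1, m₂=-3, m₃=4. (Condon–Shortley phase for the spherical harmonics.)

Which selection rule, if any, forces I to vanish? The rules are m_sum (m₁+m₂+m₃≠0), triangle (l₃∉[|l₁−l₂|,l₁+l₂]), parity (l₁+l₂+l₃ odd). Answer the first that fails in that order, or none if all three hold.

m₁+m₂+m₃ = -1 − 3 + 4 = 0  ✓
triangle: |2−7|=5 ≤ l₃=6 ≤ 2+7=9  ✓
parity: l₁+l₂+l₃ = 15 is odd  ✗

parity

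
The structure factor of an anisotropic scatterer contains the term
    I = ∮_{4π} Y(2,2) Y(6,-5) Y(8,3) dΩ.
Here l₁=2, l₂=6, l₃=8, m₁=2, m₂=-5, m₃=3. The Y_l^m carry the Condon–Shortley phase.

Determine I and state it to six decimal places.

-0.018976

Rules hold: Σm=0, L=16 even, 4≤8≤8.
N = 5·13·17 = 1105
Δ = 0!·4!·12!/17! = 1/30940
Racah Σ t=0..0: t=0:+1/2073600 = 1/2073600
⇒ 3j(2 6 8; 0 0 0)² = 28/1105, sgn +1
Racah Σ t=0..0: t=0:+1/958003200 = 1/958003200
⇒ 3j(2 6 8; 2 -5 3)² = 1/6188, sgn -1
4πI² = N·(3j₀)²·(3jₘ)² = 1/221
I = -1·√(0.00452489/4π) = -0.01897575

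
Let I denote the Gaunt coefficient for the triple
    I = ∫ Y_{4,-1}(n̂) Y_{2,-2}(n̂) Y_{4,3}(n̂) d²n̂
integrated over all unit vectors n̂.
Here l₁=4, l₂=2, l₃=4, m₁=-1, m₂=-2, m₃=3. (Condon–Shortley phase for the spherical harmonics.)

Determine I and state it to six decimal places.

Rules hold: Σm=0, L=10 even, 2≤4≤6.
N = 9·5·9 = 405
Δ = 2!·6!·2!/11! = 1/13860
Racah Σ t=0..2: t=0:+1/192 t=1:−1/36 t=2:+1/192 = -5/288
⇒ 3j(4 2 4; 0 0 0)² = 20/693, sgn -1
Racah Σ t=0..0: t=0:+1/480 = 1/480
⇒ 3j(4 2 4; -1 -2 3)² = 3/110, sgn -1
4πI² = N·(3j₀)²·(3jₘ)² = 270/847
I = +1·√(0.318772/4π) = 0.15927046

0.159270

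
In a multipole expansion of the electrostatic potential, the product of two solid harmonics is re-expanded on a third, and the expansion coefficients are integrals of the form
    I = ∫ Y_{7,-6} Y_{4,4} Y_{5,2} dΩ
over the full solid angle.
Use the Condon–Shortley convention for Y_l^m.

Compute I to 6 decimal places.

-0.188638

Rules hold: Σm=0, L=16 even, 3≤5≤11.
N = 15·9·11 = 1485
Δ = 6!·8!·2!/17! = 1/6126120
Racah Σ t=2..4: t=2:+1/69120 t=3:−1/20736 t=4:+1/69120 = -1/51840
⇒ 3j(7 4 5; 0 0 0)² = 280/21879, sgn +1
Racah Σ t=6..6: t=6:+1/7257600 = 1/7257600
⇒ 3j(7 4 5; -6 4 2)² = 2/85, sgn -1
4πI² = N·(3j₀)²·(3jₘ)² = 1680/3757
I = -1·√(0.447165/4π) = -0.18863797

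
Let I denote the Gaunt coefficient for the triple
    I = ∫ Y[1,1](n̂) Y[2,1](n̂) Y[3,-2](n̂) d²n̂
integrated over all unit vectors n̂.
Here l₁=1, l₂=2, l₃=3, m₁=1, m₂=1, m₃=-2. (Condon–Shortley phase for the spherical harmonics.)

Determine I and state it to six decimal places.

0.261169

m-sum 0 ✓  L=6 even ✓  1≤3≤3 ✓
Π(2lᵢ+1) = 3×5×7 = 105
triangle coeff Δ(1,2,3) = 1/105
Σ_t [0,0]: t=0:+1/4 = 1/4
(3j)²=3/35 [(1 2 3; 0 0 0)], sign=-1
Σ_t [0,0]: t=0:+1/12 = 1/12
(3j)²=2/21 [(1 2 3; 1 1 -2)], sign=-1
⇒ 4πI² = 6/7
I = (+1)√(6/7/(4π)) = 0.26116903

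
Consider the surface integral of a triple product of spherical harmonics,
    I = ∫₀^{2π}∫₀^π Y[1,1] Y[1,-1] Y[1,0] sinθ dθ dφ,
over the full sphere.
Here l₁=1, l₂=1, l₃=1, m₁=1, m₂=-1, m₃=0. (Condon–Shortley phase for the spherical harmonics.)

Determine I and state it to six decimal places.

0.000000

l₁+l₂+l₃=3 is odd: 3j(l;000)=0 ⇒ I=0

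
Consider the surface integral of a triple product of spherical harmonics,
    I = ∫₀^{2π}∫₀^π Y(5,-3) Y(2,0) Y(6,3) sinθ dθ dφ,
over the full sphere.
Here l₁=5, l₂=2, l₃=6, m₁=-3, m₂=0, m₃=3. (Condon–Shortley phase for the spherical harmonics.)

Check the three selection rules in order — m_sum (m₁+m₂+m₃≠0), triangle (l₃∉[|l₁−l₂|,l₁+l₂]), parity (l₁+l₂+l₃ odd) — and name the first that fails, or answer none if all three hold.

azimuthal sum: -3 + 0 + 3 = 0  ✓
3 ≤ 6 ≤ 7 (triangle on l)  ✓
L = 5 + 2 + 6 = 13 (odd)  ✗

parity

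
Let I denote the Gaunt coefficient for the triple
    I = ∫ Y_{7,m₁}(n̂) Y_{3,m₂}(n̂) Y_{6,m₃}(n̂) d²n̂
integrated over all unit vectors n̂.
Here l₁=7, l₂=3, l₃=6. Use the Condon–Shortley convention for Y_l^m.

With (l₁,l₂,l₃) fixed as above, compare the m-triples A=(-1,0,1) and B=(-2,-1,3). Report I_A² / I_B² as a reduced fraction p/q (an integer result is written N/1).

7396/6845

Shared (l₁,l₂,l₃)=(7,3,6): N and (l;000)² cancel in I_A²/I_B².
A: Δ = 4!·10!·2!/17! = 1/2042040; Racah Σ t=1..3: t=1:−1/362880 t=2:+1/69120 t=3:−1/172800 = 43/7257600; ⇒ 3j(7 3 6; -1 0 1)² = 1849/170170, sgn -1
B: Δ = 4!·10!·2!/17! = 1/2042040; Racah Σ t=0..2: t=0:+1/17418240 t=1:−1/483840 t=2:+1/241920 = 37/17418240; ⇒ 3j(7 3 6; -2 -1 3)² = 1369/136136, sgn -1
I_A²/I_B² = (1849/170170)/(1369/136136) = 7396/6845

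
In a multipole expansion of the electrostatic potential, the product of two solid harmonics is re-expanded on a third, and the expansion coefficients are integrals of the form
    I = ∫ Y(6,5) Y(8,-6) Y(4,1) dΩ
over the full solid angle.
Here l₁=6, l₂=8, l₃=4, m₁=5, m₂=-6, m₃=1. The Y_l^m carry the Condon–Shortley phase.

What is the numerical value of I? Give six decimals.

-0.110696

Checks pass: Σm=0; 18 even; l₃=4∈[2,14].
(2·6+1)(2·8+1)(2·4+1) = 1989
Δ: 10! 2! 6! / 19! → 1/23279256
sum: t=4:+1/1658880 t=5:−1/518400 t=6:+1/1658880 = -1/1382400
3j²(6 8 4; 0 0 0) = Δ·Π!·Σ² = 504/46189  (sign -1)
sum: t=0:+1/174182400 t=1:−1/87091200 = -1/174182400
3j²(6 8 4; 5 -6 1) = Δ·Π!·Σ² = 55/7752  (sign +1)
combine: 4πI² = 1989·504/46189·55/7752 = 945/6137
take √, sign -1: I = -0.11069625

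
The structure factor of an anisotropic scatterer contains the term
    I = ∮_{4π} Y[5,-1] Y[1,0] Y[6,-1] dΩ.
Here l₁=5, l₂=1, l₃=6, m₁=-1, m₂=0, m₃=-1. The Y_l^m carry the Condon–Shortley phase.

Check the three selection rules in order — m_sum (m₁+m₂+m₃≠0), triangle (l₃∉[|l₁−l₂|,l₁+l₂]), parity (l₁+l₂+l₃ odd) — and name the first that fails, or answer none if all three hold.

m_sum

Σmᵢ = -2  ✗
l₃∈[|l₁−l₂|,l₁+l₂]=[4,6], have l₃=6
Σlᵢ = 12 ⇒ even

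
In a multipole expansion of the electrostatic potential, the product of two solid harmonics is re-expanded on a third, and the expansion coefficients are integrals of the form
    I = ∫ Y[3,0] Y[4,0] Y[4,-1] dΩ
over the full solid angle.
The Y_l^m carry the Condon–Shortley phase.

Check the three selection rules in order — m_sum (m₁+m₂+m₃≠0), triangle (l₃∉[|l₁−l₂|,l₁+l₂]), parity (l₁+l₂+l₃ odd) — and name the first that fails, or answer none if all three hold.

m₁+m₂+m₃ = 0 + 0 − 1 = -1  ✗
triangle: |3−4|=1 ≤ l₃=4 ≤ 3+4=7
parity: l₁+l₂+l₃ = 11 is odd

m_sum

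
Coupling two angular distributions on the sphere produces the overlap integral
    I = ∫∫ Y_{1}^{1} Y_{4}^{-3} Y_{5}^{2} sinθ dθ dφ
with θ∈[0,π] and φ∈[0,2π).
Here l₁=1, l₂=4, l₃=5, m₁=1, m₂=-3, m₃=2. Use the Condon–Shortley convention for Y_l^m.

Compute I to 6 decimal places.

Checks pass: Σm=0; 10 even; l₃=5∈[3,5].
(2·1+1)(2·4+1)(2·5+1) = 297
Δ: 0! 2! 8! / 11! → 1/495
sum: t=0:+1/576 = 1/576
3j²(1 4 5; 0 0 0) = Δ·Π!·Σ² = 5/99  (sign -1)
sum: t=0:+1/10080 = 1/10080
3j²(1 4 5; 1 -3 2) = Δ·Π!·Σ² = 1/165  (sign -1)
combine: 4πI² = 297·5/99·1/165 = 1/11
take √, sign +1: I = 0.08505478

0.085055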